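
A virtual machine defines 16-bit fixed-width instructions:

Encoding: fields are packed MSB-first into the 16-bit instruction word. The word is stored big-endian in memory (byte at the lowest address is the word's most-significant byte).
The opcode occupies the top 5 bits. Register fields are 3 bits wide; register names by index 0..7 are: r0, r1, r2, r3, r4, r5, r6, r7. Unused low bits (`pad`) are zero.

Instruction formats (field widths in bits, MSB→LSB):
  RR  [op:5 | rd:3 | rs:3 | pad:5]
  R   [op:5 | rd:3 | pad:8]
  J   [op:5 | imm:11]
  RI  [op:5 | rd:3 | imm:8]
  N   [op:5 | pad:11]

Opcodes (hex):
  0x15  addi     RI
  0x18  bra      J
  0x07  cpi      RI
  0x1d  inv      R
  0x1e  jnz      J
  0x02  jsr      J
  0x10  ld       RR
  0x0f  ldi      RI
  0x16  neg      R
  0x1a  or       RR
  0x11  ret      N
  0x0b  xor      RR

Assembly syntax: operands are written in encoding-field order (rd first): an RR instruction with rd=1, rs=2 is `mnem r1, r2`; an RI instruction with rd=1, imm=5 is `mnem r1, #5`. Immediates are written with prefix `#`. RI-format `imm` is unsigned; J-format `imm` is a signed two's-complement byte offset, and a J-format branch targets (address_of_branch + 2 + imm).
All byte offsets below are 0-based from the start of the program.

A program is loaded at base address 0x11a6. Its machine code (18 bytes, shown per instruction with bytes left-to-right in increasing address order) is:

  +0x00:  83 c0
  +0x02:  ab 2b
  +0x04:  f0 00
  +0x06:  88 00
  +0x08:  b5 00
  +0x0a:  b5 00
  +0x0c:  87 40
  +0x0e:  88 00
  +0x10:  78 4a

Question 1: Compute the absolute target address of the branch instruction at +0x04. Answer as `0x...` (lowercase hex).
0x11ac

+0x04: f0 00 ⇒ word 0xf000 (big)
  top 5b → 0x1e → jnz [J]
  imm: (w>>0)&0x7ff=0x0 → #0
  target = base 0x11a6 + off 0x04 + 2 + imm 0 = 0x11ac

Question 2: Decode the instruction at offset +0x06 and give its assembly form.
@+06  big-endian(88 00) = 0x8800
  top 5b → 0x11 → ret [N]

ret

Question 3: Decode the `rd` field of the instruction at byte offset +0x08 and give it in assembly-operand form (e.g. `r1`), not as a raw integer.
r5

[08] b5 00 → 0xb500
  opcode bits[15:11]=0x16: neg/R
  [10:8] rd=5 = r5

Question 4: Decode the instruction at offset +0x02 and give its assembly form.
@+02  big-endian(ab 2b) = 0xab2b
  top 5b → 0x15 → addi [RI]
  rd: (w>>8)&0x7=0x3 → r3
  imm: (w>>0)&0xff=0x2b → #43

addi r3, #43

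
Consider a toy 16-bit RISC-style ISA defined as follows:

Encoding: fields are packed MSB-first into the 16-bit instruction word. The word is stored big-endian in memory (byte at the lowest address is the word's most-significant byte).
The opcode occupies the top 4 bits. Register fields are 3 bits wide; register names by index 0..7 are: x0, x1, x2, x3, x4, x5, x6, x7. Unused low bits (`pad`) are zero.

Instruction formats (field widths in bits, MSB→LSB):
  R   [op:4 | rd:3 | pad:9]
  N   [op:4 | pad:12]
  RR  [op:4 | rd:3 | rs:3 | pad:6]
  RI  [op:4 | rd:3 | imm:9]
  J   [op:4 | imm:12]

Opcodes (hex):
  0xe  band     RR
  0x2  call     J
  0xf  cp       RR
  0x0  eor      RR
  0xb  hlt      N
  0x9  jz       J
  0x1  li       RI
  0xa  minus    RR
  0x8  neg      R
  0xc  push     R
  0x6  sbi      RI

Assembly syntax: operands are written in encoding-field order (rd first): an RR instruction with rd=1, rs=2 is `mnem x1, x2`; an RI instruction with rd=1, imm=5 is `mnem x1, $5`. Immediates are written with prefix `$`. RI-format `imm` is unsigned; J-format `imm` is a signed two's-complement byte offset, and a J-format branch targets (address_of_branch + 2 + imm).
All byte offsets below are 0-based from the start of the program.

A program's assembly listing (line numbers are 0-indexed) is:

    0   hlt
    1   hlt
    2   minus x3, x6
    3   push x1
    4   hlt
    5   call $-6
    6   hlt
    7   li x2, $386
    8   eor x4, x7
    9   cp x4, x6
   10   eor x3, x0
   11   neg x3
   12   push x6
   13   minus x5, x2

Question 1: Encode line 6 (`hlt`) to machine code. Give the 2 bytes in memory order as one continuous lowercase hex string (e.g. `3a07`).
b000

L6: hlt op=0xb:4|pad=0:12 ⇒ 0xb000 ⇒ big b0 00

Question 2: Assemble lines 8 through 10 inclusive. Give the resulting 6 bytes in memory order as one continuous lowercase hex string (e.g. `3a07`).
line 8 (eor): pack op=0x0:4|rd=4:3|rs=7:3|pad=0:6 = 0x09c0; big→ 09 c0
line 9 (cp): pack op=0xf:4|rd=4:3|rs=6:3|pad=0:6 = 0xf980; big→ f9 80
line 10 (eor): pack op=0x0:4|rd=3:3|rs=0:3|pad=0:6 = 0x0600; big→ 06 00

09c0f9800600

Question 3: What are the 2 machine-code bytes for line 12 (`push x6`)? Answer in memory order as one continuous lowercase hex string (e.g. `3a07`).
cc00

L12: push op=0xc:4|rd=6:3|pad=0:9 ⇒ 0xcc00 ⇒ big cc 00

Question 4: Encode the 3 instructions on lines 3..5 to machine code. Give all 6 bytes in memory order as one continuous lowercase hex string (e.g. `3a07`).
c200b0002ffa

L3: push op=0xc:4|rd=1:3|pad=0:9 ⇒ 0xc200 ⇒ big c2 00
L4: hlt op=0xb:4|pad=0:12 ⇒ 0xb000 ⇒ big b0 00
L5: call op=0x2:4|imm=-6:12 ⇒ 0x2ffa ⇒ big 2f fa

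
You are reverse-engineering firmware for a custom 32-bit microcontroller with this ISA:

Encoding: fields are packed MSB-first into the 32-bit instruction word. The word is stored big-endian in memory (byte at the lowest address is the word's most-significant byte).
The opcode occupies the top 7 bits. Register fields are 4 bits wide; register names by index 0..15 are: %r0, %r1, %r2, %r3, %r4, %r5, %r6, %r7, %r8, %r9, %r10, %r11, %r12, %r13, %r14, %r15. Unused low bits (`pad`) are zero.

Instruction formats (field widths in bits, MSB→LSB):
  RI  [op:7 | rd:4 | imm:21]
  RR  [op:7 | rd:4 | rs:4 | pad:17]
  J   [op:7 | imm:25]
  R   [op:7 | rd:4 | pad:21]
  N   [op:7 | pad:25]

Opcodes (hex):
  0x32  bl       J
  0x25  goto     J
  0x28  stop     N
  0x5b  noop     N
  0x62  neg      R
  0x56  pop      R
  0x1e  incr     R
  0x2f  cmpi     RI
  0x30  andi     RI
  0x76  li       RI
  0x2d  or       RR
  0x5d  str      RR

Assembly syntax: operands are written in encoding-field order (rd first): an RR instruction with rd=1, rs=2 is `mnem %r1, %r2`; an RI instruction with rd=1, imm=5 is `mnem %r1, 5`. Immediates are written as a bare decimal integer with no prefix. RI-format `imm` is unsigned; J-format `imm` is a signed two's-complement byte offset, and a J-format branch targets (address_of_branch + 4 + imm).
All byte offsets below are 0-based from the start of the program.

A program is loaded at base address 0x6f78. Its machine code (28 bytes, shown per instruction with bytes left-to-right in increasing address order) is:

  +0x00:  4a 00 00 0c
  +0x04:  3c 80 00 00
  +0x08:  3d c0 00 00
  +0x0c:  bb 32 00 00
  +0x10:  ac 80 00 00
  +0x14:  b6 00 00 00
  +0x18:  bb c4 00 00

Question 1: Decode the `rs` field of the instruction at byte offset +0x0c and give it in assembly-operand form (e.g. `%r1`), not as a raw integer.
@+0c  big-endian(bb 32 00 00) = 0xbb320000
  top 7b → 0x5d → str [RR]
  rd@[24:21]=0x9 ⇒ %r9
  rs@[20:17]=0x9 ⇒ %r9

%r9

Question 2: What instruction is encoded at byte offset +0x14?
noop

[14] b6 00 00 00 → 0xb6000000
  op=0xb6000000>>25=0x5b ⇒ noop (N)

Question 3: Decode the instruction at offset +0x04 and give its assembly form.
@+04  big-endian(3c 80 00 00) = 0x3c800000
  op=0x3c800000>>25=0x1e ⇒ incr (R)
  [24:21] rd=4 = %r4

incr %r4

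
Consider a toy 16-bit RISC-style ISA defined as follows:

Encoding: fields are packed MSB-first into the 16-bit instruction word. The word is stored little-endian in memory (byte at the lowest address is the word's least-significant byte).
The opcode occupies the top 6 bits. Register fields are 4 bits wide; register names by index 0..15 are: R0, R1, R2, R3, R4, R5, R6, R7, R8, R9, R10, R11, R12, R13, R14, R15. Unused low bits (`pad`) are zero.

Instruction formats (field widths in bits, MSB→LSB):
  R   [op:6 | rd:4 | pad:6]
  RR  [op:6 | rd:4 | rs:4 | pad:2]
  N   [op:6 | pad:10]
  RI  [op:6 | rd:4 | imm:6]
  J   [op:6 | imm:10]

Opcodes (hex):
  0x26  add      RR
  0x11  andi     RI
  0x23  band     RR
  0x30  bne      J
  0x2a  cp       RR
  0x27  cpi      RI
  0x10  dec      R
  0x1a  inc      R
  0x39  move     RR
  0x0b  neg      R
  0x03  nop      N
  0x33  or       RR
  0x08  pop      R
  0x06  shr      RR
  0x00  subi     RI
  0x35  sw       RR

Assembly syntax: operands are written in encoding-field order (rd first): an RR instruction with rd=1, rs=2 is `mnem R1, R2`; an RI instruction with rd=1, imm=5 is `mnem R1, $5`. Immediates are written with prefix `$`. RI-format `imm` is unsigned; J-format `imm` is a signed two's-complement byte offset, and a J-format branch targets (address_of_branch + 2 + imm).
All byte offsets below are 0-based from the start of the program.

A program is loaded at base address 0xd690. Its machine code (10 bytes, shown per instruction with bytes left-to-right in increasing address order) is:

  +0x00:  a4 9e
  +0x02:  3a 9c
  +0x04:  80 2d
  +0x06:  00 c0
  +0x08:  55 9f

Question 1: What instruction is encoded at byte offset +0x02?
cpi R0, $58

off 0x02: read 3a 9c as little → 0x9c3a
  opcode bits[15:10]=0x27: cpi/RI
  rd: (w>>6)&0xf=0x0 → R0
  imm: (w>>0)&0x3f=0x3a → $58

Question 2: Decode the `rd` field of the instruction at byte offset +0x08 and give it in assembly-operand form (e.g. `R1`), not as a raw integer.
+0x08: 55 9f ⇒ word 0x9f55 (little)
  opcode bits[15:10]=0x27: cpi/RI
  [9:6] rd=13 = R13
  [5:0] imm=21 = $21

R13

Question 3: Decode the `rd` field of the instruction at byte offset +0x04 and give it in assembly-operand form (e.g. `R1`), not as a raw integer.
@+04  little-endian(80 2d) = 0x2d80
  top 6b → 0xb → neg [R]
  [9:6] rd=6 = R6

R6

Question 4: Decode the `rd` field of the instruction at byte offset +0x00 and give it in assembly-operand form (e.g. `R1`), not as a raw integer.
+0x00: a4 9e ⇒ word 0x9ea4 (little)
  opcode bits[15:10]=0x27: cpi/RI
  rd: (w>>6)&0xf=0xa → R10
  imm: (w>>0)&0x3f=0x24 → $36

R10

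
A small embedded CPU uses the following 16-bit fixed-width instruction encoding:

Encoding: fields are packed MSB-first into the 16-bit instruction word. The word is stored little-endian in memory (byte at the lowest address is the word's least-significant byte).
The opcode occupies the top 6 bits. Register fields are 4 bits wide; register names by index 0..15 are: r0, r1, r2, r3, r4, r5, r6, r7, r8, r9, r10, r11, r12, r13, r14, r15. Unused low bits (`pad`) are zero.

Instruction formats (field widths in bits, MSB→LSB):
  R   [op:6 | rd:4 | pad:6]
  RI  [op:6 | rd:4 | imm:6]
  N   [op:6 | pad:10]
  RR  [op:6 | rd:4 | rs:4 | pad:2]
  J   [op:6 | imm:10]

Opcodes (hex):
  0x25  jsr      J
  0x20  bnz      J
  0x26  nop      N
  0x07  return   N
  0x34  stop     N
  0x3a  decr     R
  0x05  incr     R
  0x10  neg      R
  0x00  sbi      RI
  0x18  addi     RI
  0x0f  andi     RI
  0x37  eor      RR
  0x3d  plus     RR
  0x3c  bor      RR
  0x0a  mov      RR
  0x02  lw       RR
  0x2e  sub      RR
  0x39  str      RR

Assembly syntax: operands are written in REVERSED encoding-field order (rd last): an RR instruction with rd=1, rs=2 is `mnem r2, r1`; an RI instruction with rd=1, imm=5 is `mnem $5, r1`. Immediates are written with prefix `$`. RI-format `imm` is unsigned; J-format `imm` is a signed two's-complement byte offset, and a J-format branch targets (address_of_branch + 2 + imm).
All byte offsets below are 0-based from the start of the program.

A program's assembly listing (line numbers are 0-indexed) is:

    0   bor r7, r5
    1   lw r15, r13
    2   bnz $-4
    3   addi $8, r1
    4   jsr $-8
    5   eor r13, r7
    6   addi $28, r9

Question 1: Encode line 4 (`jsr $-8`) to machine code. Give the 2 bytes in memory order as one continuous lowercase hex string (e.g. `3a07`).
line 4 (jsr): pack op=0x25:6|imm=-8:10 = 0x97f8; little→ f8 97

f897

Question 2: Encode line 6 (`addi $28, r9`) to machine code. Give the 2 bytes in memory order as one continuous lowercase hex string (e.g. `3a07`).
5c62

L6: addi op=0x18:6|rd=9:4|imm=28:6 ⇒ 0x625c ⇒ little 5c 62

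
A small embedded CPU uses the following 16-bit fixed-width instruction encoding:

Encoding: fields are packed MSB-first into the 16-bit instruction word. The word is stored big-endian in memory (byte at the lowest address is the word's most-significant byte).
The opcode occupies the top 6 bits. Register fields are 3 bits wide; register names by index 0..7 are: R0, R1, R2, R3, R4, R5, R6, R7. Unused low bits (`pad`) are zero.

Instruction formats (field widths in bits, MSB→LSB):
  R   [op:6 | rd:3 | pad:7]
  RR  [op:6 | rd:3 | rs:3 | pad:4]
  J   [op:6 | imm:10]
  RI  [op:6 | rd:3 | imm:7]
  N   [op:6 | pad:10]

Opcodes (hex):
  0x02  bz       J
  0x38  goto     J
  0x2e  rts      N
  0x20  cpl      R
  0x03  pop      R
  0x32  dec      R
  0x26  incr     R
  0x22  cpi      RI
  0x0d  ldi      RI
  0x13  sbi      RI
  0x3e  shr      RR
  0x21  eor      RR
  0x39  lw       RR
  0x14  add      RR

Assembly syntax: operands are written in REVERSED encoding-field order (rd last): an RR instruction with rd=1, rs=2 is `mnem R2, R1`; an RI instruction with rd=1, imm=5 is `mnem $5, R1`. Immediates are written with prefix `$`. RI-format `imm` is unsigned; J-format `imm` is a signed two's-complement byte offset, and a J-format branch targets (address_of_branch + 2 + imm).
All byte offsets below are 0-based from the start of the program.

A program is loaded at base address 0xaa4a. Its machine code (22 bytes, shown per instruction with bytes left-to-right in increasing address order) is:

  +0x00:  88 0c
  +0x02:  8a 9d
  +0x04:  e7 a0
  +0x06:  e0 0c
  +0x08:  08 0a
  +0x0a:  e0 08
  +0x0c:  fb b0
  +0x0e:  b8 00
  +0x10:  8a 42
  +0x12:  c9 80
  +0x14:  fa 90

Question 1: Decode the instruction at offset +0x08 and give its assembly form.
[08] 08 0a → 0x080a
  opcode bits[15:10]=0x2: bz/J
  [9:0] imm=10 = $10

bz $10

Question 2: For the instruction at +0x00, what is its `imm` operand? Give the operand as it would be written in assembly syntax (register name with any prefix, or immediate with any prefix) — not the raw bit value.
[00] 88 0c → 0x880c
  op=0x880c>>10=0x22 ⇒ cpi (RI)
  rd: (w>>7)&0x7=0x0 → R0
  imm: (w>>0)&0x7f=0xc → $12

$12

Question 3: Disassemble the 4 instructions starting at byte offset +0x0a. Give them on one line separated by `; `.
goto $8; shr R3, R7; rts; cpi $66, R4

@+0a  big-endian(e0 08) = 0xe008
  top 6b → 0x38 → goto [J]
  imm@[9:0]=0x8 ⇒ $8
@+0c  big-endian(fb b0) = 0xfbb0
  top 6b → 0x3e → shr [RR]
  rd@[9:7]=0x7 ⇒ R7
  rs@[6:4]=0x3 ⇒ R3
@+0e  big-endian(b8 00) = 0xb800
  top 6b → 0x2e → rts [N]
@+10  big-endian(8a 42) = 0x8a42
  top 6b → 0x22 → cpi [RI]
  rd@[9:7]=0x4 ⇒ R4
  imm@[6:0]=0x42 ⇒ $66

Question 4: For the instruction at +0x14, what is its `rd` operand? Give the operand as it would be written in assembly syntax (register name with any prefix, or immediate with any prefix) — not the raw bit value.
@+14  big-endian(fa 90) = 0xfa90
  op=0xfa90>>10=0x3e ⇒ shr (RR)
  [9:7] rd=5 = R5
  [6:4] rs=1 = R1

R5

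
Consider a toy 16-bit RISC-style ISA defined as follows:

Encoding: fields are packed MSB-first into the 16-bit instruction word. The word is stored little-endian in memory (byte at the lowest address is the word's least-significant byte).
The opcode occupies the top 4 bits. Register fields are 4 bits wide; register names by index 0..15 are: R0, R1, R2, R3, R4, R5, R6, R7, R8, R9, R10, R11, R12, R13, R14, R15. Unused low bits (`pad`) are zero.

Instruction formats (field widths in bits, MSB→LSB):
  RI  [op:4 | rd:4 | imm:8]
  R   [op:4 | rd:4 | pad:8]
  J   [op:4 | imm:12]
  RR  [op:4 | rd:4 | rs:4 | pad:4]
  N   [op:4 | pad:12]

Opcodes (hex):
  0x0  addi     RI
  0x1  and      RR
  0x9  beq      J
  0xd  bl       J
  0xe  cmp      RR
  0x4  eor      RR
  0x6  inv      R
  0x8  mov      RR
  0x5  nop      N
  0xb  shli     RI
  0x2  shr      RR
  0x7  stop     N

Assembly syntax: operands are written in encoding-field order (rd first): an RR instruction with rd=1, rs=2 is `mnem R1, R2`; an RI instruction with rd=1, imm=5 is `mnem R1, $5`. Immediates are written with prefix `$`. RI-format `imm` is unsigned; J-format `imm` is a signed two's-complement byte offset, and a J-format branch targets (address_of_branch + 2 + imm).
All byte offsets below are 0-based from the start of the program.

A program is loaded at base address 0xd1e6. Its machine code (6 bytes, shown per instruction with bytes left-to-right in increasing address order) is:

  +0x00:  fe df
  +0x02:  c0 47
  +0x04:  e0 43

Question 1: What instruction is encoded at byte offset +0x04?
eor R3, R14

@+04  little-endian(e0 43) = 0x43e0
  opcode bits[15:12]=0x4: eor/RR
  rd: (w>>8)&0xf=0x3 → R3
  rs: (w>>4)&0xf=0xe → R14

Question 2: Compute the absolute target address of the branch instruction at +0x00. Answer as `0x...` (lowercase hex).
[00] fe df → 0xdffe
  top 4b → 0xd → bl [J]
  imm: (w>>0)&0xfff=0xffe (s12→-2) → $-2
  target = base 0xd1e6 + off 0x00 + 2 + imm -2 = 0xd1e6

0xd1e6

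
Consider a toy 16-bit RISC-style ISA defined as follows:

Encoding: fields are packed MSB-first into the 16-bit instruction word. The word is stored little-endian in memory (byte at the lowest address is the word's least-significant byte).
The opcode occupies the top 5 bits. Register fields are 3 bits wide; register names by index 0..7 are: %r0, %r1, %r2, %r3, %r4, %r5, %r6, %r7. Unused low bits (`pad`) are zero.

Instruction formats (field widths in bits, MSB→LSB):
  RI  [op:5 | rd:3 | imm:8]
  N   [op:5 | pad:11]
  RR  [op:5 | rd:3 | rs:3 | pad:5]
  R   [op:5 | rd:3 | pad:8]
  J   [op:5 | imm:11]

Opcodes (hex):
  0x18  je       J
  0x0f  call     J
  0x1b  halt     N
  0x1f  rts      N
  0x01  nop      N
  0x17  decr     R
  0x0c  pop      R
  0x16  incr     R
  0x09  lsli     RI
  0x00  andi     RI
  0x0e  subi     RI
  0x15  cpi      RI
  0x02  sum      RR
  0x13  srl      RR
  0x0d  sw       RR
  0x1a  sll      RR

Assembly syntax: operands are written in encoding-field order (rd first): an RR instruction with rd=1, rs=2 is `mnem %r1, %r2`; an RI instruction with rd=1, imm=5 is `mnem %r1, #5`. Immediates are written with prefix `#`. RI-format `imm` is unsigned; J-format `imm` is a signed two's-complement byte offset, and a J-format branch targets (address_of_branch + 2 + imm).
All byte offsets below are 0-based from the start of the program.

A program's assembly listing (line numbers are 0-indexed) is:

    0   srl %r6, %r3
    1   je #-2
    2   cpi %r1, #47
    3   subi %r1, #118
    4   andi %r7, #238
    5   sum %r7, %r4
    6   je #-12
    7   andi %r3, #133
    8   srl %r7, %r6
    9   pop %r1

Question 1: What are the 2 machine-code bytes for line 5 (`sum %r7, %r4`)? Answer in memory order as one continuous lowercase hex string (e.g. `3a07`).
line 5 (sum): pack op=0x2:5|rd=7:3|rs=4:3|pad=0:5 = 0x1780; little→ 80 17

8017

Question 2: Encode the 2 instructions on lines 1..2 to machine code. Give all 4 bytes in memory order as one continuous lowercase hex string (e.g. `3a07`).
1. je fields op=0x18:5|imm=-2:11 → word c7feh → fe c7
2. cpi fields op=0x15:5|rd=1:3|imm=47:8 → word a92fh → 2f a9

fec72fa9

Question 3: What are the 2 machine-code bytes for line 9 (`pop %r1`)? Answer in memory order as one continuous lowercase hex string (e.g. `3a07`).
0061

line 9 (pop): pack op=0xc:5|rd=1:3|pad=0:8 = 0x6100; little→ 00 61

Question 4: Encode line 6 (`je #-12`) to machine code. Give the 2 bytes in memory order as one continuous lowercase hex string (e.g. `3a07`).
line 6 (je): pack op=0x18:5|imm=-12:11 = 0xc7f4; little→ f4 c7

f4c7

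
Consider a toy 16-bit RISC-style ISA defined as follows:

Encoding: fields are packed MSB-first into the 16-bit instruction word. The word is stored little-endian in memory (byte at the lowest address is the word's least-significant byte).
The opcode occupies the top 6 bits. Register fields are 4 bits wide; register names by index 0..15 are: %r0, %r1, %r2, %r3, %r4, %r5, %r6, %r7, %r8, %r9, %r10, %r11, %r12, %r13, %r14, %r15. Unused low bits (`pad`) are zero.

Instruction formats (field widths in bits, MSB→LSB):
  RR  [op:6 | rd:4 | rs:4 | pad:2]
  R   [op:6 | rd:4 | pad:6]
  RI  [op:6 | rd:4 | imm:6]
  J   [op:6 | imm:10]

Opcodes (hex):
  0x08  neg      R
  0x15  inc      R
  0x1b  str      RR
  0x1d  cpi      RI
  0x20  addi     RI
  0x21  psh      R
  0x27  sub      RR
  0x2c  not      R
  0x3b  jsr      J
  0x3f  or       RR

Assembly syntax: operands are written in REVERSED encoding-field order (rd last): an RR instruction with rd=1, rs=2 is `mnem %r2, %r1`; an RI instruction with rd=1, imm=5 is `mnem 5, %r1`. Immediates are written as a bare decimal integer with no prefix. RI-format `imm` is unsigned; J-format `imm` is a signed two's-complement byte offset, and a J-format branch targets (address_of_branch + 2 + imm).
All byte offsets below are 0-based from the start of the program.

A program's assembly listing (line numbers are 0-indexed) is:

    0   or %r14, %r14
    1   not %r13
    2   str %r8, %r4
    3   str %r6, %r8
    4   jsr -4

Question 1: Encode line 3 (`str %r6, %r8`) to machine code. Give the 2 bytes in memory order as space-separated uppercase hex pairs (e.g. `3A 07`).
18 6E

L3: str op=0x1b:6|rd=8:4|rs=6:4|pad=0:2 ⇒ 0x6e18 ⇒ little 18 6e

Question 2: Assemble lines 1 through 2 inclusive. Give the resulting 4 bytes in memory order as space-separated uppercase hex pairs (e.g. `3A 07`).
1. not fields op=0x2c:6|rd=13:4|pad=0:6 → word b340h → 40 b3
2. str fields op=0x1b:6|rd=4:4|rs=8:4|pad=0:2 → word 6d20h → 20 6d

40 B3 20 6D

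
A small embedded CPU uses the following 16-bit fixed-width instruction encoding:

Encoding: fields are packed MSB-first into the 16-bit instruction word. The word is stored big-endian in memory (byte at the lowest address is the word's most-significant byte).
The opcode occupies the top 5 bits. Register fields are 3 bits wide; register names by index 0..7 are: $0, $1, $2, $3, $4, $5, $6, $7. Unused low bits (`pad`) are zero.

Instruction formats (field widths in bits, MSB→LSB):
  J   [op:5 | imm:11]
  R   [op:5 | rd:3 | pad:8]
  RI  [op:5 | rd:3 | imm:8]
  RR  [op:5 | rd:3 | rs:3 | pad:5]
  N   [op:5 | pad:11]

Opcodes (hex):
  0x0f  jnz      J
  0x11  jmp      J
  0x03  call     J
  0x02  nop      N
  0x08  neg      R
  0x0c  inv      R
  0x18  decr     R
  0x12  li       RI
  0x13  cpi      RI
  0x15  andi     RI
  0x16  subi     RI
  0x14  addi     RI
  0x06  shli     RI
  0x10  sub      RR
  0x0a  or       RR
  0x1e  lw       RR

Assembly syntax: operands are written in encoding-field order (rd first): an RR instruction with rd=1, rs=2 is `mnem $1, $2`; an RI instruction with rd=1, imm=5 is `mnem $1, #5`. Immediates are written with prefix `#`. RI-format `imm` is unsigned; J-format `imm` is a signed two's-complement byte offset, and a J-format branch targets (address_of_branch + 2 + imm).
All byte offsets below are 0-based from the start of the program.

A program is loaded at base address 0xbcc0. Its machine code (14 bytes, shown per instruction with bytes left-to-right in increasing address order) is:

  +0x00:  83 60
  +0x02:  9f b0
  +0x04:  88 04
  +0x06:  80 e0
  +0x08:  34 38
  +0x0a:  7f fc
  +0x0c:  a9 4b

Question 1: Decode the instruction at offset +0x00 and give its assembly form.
off 0x00: read 83 60 as big → 0x8360
  top 5b → 0x10 → sub [RR]
  [10:8] rd=3 = $3
  [7:5] rs=3 = $3

sub $3, $3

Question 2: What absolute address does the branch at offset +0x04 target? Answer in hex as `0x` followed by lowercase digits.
+0x04: 88 04 ⇒ word 0x8804 (big)
  opcode bits[15:11]=0x11: jmp/J
  imm@[10:0]=0x4 ⇒ #4
  target = base 0xbcc0 + off 0x04 + 2 + imm 4 = 0xbcca

0xbcca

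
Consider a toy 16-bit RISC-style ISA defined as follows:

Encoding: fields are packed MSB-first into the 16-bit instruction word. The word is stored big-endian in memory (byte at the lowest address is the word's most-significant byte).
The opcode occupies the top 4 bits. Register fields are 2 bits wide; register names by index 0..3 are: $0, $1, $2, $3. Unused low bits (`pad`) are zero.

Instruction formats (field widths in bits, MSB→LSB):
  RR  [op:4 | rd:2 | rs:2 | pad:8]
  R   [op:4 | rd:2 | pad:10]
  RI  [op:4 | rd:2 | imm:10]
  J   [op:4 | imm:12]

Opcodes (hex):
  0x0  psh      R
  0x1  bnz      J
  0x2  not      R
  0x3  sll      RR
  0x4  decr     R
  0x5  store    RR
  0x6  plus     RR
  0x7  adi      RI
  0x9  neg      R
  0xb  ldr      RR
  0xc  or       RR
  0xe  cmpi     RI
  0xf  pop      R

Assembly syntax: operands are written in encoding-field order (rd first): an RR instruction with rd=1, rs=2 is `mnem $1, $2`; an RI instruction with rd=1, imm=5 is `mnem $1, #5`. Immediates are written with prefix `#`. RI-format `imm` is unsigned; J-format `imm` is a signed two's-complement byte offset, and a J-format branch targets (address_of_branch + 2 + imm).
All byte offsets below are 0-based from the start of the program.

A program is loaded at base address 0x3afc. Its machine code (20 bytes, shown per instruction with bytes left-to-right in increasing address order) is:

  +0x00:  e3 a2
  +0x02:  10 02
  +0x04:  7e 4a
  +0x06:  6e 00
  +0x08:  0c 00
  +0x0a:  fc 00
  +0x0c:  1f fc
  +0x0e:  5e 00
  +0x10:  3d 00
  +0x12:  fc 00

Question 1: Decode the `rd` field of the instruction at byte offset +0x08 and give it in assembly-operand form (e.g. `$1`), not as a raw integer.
$3

off 0x08: read 0c 00 as big → 0x0c00
  op=0x0c00>>12=0x0 ⇒ psh (R)
  [11:10] rd=3 = $3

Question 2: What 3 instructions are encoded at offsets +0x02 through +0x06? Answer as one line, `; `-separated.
@+02  big-endian(10 02) = 0x1002
  top 4b → 0x1 → bnz [J]
  [11:0] imm=2 = #2
@+04  big-endian(7e 4a) = 0x7e4a
  top 4b → 0x7 → adi [RI]
  [11:10] rd=3 = $3
  [9:0] imm=586 = #586
@+06  big-endian(6e 00) = 0x6e00
  top 4b → 0x6 → plus [RR]
  [11:10] rd=3 = $3
  [9:8] rs=2 = $2

bnz #2; adi $3, #586; plus $3, $2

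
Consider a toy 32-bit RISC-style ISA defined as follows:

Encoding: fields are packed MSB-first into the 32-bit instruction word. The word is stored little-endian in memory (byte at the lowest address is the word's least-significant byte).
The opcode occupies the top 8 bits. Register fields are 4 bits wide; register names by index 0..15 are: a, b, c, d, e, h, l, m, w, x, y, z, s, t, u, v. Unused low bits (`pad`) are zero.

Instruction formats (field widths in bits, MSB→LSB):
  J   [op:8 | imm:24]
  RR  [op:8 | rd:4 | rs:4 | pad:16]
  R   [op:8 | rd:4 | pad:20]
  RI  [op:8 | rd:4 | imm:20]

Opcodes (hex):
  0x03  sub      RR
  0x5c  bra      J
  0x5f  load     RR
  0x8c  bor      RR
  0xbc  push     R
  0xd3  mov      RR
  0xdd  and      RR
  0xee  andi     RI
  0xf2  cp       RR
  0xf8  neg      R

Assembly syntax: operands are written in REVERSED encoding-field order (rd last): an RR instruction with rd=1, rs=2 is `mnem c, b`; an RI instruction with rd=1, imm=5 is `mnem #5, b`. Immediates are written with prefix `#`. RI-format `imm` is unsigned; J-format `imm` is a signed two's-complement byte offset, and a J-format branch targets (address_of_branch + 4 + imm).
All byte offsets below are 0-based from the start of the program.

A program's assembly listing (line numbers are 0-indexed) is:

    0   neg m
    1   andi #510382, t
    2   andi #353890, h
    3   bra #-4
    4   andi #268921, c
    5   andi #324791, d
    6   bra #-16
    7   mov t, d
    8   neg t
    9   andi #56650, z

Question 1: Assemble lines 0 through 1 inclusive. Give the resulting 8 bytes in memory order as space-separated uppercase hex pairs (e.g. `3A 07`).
L0: neg op=0xf8:8|rd=7:4|pad=0:20 ⇒ 0xf8700000 ⇒ little 00 00 70 f8
L1: andi op=0xee:8|rd=13:4|imm=510382:20 ⇒ 0xeed7c9ae ⇒ little ae c9 d7 ee

00 00 70 F8 AE C9 D7 EE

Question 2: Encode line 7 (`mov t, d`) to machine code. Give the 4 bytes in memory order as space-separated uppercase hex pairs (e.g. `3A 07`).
00 00 3D D3

line 7 (mov): pack op=0xd3:8|rd=3:4|rs=13:4|pad=0:16 = 0xd33d0000; little→ 00 00 3d d3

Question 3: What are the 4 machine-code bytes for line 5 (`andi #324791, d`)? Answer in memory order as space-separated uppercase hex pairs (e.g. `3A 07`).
B7 F4 34 EE

5. andi fields op=0xee:8|rd=3:4|imm=324791:20 → word ee34f4b7h → b7 f4 34 ee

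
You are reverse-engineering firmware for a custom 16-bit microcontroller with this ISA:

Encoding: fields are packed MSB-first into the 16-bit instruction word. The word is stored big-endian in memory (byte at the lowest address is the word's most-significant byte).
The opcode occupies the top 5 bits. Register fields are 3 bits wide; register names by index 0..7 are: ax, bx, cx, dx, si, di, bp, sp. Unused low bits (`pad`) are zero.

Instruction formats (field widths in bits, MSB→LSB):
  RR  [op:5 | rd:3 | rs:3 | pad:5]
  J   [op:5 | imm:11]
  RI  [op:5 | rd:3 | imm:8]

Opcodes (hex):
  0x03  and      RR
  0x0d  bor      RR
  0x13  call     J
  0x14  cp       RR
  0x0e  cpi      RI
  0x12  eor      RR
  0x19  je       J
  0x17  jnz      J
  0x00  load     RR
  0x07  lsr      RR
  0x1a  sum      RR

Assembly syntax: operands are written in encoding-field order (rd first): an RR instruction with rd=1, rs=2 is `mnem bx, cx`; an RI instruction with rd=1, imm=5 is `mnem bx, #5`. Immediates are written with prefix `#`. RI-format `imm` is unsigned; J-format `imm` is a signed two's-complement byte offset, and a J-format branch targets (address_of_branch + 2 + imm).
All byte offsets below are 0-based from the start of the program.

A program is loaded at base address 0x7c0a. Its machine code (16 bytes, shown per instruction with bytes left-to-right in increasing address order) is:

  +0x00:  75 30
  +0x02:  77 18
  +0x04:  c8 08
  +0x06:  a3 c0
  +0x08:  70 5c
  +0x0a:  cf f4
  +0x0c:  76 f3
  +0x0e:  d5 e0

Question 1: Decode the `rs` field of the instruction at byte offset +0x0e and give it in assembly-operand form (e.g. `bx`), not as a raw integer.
sp

+0x0e: d5 e0 ⇒ word 0xd5e0 (big)
  opcode bits[15:11]=0x1a: sum/RR
  rd: (w>>8)&0x7=0x5 → di
  rs: (w>>5)&0x7=0x7 → sp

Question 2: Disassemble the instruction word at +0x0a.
[0a] cf f4 → 0xcff4
  op=0xcff4>>11=0x19 ⇒ je (J)
  [10:0] imm=2036 (s11→-12) = #-12

je #-12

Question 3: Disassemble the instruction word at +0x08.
[08] 70 5c → 0x705c
  top 5b → 0xe → cpi [RI]
  [10:8] rd=0 = ax
  [7:0] imm=92 = #92

cpi ax, #92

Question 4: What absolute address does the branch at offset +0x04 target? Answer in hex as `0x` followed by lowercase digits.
0x7c18

@+04  big-endian(c8 08) = 0xc808
  opcode bits[15:11]=0x19: je/J
  [10:0] imm=8 = #8
  target = base 0x7c0a + off 0x04 + 2 + imm 8 = 0x7c18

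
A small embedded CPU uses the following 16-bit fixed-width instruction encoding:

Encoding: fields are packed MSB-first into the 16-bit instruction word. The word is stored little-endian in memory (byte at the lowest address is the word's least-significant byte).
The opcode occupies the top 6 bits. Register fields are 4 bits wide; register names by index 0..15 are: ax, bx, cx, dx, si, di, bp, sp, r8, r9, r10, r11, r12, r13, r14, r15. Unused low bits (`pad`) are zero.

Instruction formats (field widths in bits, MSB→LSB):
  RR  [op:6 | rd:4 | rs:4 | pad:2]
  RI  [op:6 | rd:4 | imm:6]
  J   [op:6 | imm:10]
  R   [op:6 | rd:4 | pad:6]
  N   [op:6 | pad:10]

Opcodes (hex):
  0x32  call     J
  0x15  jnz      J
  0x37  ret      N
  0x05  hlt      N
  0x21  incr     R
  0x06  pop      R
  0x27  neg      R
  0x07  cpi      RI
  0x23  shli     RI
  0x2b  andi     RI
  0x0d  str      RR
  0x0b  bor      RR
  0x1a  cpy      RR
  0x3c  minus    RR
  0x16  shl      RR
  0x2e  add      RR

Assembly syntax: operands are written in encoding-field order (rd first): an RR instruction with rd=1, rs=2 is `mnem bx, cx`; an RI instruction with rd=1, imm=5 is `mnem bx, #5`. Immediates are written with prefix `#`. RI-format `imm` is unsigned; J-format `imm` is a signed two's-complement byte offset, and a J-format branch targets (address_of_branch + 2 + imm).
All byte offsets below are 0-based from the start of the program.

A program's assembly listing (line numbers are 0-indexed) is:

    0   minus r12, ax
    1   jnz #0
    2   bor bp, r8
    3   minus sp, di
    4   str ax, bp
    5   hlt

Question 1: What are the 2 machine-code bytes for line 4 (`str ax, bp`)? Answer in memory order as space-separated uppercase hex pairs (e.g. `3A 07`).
18 34

L4: str op=0xd:6|rd=0:4|rs=6:4|pad=0:2 ⇒ 0x3418 ⇒ little 18 34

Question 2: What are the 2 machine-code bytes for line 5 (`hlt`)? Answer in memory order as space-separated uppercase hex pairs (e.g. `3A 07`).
line 5 (hlt): pack op=0x5:6|pad=0:10 = 0x1400; little→ 00 14

00 14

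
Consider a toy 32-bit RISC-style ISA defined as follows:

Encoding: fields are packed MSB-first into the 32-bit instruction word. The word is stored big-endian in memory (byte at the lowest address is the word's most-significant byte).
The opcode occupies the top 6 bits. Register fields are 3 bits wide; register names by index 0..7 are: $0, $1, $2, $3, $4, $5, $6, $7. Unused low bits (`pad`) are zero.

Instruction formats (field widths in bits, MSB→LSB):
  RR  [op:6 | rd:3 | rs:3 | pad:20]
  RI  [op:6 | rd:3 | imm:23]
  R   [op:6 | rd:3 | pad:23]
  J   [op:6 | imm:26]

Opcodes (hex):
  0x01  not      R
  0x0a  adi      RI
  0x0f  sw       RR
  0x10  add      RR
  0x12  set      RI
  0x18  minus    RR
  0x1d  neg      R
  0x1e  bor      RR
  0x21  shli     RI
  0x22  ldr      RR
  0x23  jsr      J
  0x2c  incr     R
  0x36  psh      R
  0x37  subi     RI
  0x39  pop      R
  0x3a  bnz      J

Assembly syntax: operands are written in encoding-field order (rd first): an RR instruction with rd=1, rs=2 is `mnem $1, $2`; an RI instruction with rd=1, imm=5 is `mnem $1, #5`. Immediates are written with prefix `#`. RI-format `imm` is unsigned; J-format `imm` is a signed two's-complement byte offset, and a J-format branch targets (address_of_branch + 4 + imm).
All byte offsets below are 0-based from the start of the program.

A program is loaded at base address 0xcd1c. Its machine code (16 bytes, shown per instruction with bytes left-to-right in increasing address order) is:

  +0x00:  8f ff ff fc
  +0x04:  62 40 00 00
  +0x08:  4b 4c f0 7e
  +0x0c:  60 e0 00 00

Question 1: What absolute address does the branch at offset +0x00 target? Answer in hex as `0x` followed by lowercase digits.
@+00  big-endian(8f ff ff fc) = 0x8ffffffc
  top 6b → 0x23 → jsr [J]
  imm: (w>>0)&0x3ffffff=0x3fffffc (s26→-4) → #-4
  target = base 0xcd1c + off 0x00 + 4 + imm -4 = 0xcd1c

0xcd1c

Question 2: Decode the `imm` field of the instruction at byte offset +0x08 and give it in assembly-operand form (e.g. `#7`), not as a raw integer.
#5042302

@+08  big-endian(4b 4c f0 7e) = 0x4b4cf07e
  opcode bits[31:26]=0x12: set/RI
  rd@[25:23]=0x6 ⇒ $6
  imm@[22:0]=0x4cf07e ⇒ #5042302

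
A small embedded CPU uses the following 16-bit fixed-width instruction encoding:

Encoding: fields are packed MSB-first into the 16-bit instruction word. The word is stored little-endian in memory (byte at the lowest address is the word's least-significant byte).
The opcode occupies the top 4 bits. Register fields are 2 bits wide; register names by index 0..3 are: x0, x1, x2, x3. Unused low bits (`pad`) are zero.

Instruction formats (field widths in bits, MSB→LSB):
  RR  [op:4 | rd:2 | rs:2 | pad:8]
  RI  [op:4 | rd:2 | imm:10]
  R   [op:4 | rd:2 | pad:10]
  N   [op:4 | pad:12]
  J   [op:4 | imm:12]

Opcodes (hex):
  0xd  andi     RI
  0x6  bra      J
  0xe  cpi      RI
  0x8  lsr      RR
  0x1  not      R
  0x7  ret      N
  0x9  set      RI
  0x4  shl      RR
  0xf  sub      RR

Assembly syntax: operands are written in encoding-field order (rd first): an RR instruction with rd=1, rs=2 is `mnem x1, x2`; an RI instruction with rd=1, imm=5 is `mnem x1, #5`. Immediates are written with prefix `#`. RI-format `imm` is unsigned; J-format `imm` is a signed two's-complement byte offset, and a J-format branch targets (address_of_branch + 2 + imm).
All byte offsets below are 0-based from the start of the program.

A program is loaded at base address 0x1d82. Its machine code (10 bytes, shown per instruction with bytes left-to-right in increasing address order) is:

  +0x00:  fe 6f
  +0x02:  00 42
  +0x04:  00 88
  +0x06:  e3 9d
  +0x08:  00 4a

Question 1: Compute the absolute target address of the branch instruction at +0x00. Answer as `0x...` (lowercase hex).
0x1d82

[00] fe 6f → 0x6ffe
  top 4b → 0x6 → bra [J]
  [11:0] imm=4094 (s12→-2) = #-2
  target = base 0x1d82 + off 0x00 + 2 + imm -2 = 0x1d82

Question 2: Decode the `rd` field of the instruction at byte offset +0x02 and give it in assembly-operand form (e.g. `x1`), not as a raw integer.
x0

off 0x02: read 00 42 as little → 0x4200
  opcode bits[15:12]=0x4: shl/RR
  rd: (w>>10)&0x3=0x0 → x0
  rs: (w>>8)&0x3=0x2 → x2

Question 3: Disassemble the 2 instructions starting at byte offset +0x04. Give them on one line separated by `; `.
lsr x2, x0; set x3, #483

@+04  little-endian(00 88) = 0x8800
  op=0x8800>>12=0x8 ⇒ lsr (RR)
  rd: (w>>10)&0x3=0x2 → x2
  rs: (w>>8)&0x3=0x0 → x0
@+06  little-endian(e3 9d) = 0x9de3
  op=0x9de3>>12=0x9 ⇒ set (RI)
  rd: (w>>10)&0x3=0x3 → x3
  imm: (w>>0)&0x3ff=0x1e3 → #483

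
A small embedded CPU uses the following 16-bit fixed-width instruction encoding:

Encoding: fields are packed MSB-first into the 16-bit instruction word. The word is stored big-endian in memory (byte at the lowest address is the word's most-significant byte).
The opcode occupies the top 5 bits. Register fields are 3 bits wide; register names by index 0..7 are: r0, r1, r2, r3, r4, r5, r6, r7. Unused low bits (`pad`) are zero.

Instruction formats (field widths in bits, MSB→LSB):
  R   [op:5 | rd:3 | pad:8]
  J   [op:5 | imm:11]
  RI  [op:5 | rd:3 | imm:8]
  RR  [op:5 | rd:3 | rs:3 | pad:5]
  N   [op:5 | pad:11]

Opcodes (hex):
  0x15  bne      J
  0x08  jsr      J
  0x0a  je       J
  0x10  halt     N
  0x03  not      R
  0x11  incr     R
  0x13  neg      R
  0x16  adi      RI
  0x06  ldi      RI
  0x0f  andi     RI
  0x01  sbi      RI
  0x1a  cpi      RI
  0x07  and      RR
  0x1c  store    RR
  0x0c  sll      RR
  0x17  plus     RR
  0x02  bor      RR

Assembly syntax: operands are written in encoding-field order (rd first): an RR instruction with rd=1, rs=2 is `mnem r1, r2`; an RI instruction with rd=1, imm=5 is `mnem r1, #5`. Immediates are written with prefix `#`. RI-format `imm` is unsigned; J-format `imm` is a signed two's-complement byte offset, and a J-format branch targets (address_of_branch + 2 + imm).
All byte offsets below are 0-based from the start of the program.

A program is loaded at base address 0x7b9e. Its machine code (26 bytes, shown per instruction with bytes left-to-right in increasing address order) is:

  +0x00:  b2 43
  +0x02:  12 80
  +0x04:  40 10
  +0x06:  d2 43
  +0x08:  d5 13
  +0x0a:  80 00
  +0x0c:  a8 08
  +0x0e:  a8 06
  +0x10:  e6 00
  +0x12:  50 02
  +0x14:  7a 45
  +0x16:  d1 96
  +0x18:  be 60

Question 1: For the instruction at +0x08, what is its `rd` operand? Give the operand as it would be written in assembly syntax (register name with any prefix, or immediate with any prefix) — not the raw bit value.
r5

@+08  big-endian(d5 13) = 0xd513
  op=0xd513>>11=0x1a ⇒ cpi (RI)
  rd@[10:8]=0x5 ⇒ r5
  imm@[7:0]=0x13 ⇒ #19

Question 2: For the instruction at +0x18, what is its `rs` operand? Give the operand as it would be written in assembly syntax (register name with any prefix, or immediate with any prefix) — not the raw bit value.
off 0x18: read be 60 as big → 0xbe60
  top 5b → 0x17 → plus [RR]
  [10:8] rd=6 = r6
  [7:5] rs=3 = r3

r3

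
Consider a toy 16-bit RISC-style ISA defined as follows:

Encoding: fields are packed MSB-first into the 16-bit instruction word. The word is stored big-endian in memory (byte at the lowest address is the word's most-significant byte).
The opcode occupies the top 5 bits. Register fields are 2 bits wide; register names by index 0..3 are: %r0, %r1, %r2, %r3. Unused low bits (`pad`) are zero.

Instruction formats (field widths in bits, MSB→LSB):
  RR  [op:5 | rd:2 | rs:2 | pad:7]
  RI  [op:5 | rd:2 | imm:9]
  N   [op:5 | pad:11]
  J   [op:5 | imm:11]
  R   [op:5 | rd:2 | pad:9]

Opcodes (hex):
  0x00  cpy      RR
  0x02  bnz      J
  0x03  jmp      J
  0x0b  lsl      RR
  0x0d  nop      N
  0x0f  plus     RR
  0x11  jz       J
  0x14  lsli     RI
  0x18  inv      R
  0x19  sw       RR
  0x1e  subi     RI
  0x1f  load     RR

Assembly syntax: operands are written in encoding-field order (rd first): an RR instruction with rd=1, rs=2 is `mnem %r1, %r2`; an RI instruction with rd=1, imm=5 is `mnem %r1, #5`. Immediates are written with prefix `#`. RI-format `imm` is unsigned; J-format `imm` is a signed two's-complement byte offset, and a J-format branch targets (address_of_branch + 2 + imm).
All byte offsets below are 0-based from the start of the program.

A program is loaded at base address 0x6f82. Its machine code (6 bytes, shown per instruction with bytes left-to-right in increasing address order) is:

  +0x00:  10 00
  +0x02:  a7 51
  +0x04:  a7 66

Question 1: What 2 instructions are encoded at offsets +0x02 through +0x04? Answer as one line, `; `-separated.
off 0x02: read a7 51 as big → 0xa751
  op=0xa751>>11=0x14 ⇒ lsli (RI)
  [10:9] rd=3 = %r3
  [8:0] imm=337 = #337
off 0x04: read a7 66 as big → 0xa766
  op=0xa766>>11=0x14 ⇒ lsli (RI)
  [10:9] rd=3 = %r3
  [8:0] imm=358 = #358

lsli %r3, #337; lsli %r3, #358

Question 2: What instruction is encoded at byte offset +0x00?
[00] 10 00 → 0x1000
  op=0x1000>>11=0x2 ⇒ bnz (J)
  [10:0] imm=0 = #0

bnz #0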